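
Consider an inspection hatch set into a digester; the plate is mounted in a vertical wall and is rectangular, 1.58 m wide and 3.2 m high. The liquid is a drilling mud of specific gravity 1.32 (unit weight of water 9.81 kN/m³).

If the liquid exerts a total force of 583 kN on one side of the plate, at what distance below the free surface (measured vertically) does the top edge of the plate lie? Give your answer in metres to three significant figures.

γ = 1.32 × 9.81 = 12.9492 kN/m³.
A = 1.58 × 3.2 = 5.056 m².
From F = γ·h_c·A, the centroid depth is h_c = 583/(12.9492 × 5.056) = 8.90468 m.
The centroid lies 3.2/2 = 1.6 m below the top edge, so the top edge sits at h_top = 8.90468 − 1.6 = 7.30468 m below the surface.

d_top ≈ 7.30 m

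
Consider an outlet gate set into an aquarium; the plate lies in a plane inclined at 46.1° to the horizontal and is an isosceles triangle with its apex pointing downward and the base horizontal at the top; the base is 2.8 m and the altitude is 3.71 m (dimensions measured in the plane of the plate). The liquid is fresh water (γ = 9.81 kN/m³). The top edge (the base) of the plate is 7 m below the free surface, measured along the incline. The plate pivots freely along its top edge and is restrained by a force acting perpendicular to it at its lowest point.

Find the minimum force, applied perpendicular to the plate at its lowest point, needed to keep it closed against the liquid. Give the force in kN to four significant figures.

γ = 9.81 kN/m³.
Let θ = 46.1° be the plate's angle to the horizontal; measure y along the incline from where the plane meets the free surface. Vertical depth h = y·sinθ with sinθ = 0.720551.
With the apex down, the centroid sits h/3 = 3.71/3 = 1.23667 m below the base (the top edge), so y_c = 7 + 1.23667 = 8.23667 m and h_c = 8.23667 × 0.720551 = 5.93494 m.
A = ½ × 2.8 × 3.71 = 5.194 m².
Resultant F = γ·h_c·A = 9.81 × 5.93494 × 5.194 = 302.404 kN.
I_c = b·h³/36 = 2.8 × 3.71³/36 = 3.97171 m⁴.
Centre of pressure: y_p = y_c + I_c/(y_c·A) = 8.23667 + 3.97171/(8.23667 × 5.194) = 8.23667 + 0.0928376 = 8.32951 m along the plane.
The resultant acts 1.23667 + 0.0928376 = 1.32951 m (along the plate) below the hinge at the top edge, so the moment about the hinge is M = F × 1.32951 = 302.404 × 1.32951 = 402.049 kN·m.
A normal force at the bottom, 3.71 m from the hinge, must supply this moment: P = 402.049/3.71 = 108.369 kN.

P ≈ 108.4 kN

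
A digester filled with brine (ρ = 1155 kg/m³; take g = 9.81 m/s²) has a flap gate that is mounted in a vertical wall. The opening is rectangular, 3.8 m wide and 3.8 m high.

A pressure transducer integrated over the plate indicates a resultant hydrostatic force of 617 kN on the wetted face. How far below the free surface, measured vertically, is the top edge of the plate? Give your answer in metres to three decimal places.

d_top ≈ 1.871 m

γ = ρg = 1155 × 9.81 / 1000 = 11.33055 kN/m³.
A = 3.8 × 3.8 = 14.44 m².
From F = γ·h_c·A, the centroid depth is h_c = 617/(11.33055 × 14.44) = 3.77109 m.
The centroid lies 3.8/2 = 1.9 m below the top edge, so the top edge sits at h_top = 3.77109 − 1.9 = 1.87109 m below the surface.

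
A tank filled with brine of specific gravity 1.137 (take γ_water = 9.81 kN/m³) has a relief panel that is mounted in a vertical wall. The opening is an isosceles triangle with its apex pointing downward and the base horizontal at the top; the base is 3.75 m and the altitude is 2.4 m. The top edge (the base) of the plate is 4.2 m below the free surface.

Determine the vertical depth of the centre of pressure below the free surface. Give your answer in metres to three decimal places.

γ = 1.137 × 9.81 = 11.15397 kN/m³.
With the apex down, the centroid sits h/3 = 2.4/3 = 0.8 m below the base (the top edge), so the centroid depth is h_c = 4.2 + 0.8 = 5 m.
A = ½ × 3.75 × 2.4 = 4.5 m².
Resultant F = γ·h_c·A = 11.15397 × 5 × 4.5 = 250.964 kN.
I_c = b·h³/36 = 3.75 × 2.4³/36 = 1.44 m⁴.
Centre of pressure: y_p = y_c + I_c/(y_c·A) = 5 + 1.44/(5 × 4.5) = 5 + 0.064 = 5.064 m along the plane.

h_p = 5.064 m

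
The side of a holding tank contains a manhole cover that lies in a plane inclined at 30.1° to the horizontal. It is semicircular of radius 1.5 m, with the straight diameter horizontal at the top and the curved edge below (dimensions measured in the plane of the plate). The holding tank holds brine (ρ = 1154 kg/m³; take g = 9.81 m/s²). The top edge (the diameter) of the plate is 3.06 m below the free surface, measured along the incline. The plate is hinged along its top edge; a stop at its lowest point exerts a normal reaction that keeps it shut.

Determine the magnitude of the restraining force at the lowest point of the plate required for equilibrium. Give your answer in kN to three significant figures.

P ≈ 33.6 kN

γ = ρg = 1154 × 9.81 / 1000 = 11.32074 kN/m³.
Let θ = 30.1° be the plate's angle to the horizontal; measure y along the incline from where the plane meets the free surface. Vertical depth h = y·sinθ with sinθ = 0.501511.
The centroid of a semicircle lies 4r/(3π) = 0.63662 m from the diameter, here below the top edge, so y_c = 3.06 + 0.63662 = 3.69662 m and h_c = 3.69662 × 0.501511 = 1.8539 m.
A = πr²/2 = π × 1.5²/2 = 3.53429 m².
Resultant F = γ·h_c·A = 11.32074 × 1.8539 × 3.53429 = 74.176 kN.
I_c = (π/8 − 8/(9π))·r⁴ = 0.109757 × 1.5⁴ = 0.555645 m⁴.
Centre of pressure: y_p = y_c + I_c/(y_c·A) = 3.69662 + 0.555645/(3.69662 × 3.53429) = 3.69662 + 0.0425295 = 3.73915 m along the plane.
The resultant acts 0.63662 + 0.0425295 = 0.679149 m (along the plate) below the hinge at the top edge, so the moment about the hinge is M = F × 0.679149 = 74.176 × 0.679149 = 50.3766 kN·m.
A normal force at the bottom, 1.5 m from the hinge, must supply this moment: P = 50.3766/1.5 = 33.5844 kN.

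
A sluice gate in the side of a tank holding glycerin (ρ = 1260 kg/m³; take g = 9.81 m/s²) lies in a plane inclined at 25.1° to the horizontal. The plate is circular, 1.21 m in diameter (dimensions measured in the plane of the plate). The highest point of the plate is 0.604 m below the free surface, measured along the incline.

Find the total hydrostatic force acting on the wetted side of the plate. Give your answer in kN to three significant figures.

F ≈ 7.29 kN

γ = ρg = 1260 × 9.81 / 1000 = 12.3606 kN/m³.
Let θ = 25.1° be the plate's angle to the horizontal; measure y along the incline from where the plane meets the free surface. Vertical depth h = y·sinθ with sinθ = 0.424199.
The centroid is at the centre, 0.605 m below the top of the plate, so y_c = 0.604 + 0.605 = 1.209 m and h_c = 1.209 × 0.424199 = 0.512857 m.
A = π(0.605)² = 1.1499 m².
Resultant F = γ·h_c·A = 12.3606 × 0.512857 × 1.1499 = 7.28947 kN.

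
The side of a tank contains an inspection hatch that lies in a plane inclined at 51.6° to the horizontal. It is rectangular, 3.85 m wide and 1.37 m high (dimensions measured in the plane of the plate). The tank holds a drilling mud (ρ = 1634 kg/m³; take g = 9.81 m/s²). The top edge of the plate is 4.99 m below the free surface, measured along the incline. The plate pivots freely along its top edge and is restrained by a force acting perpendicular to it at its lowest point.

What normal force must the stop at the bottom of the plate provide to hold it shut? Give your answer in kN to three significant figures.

γ = ρg = 1634 × 9.81 / 1000 = 16.02954 kN/m³.
Let θ = 51.6° be the plate's angle to the horizontal; measure y along the incline from where the plane meets the free surface. Vertical depth h = y·sinθ with sinθ = 0.783693.
The centroid lies 1.37/2 = 0.685 m below the top edge, so y_c = 4.99 + 0.685 = 5.675 m and h_c = 5.675 × 0.783693 = 4.44746 m.
A = 3.85 × 1.37 = 5.2745 m².
Resultant F = γ·h_c·A = 16.02954 × 4.44746 × 5.2745 = 376.023 kN.
I_c = b·h³/12 = 3.85 × 1.37³/12 = 0.824976 m⁴.
Centre of pressure: y_p = y_c + I_c/(y_c·A) = 5.675 + 0.824976/(5.675 × 5.2745) = 5.675 + 0.0275609 = 5.70256 m along the plane.
The resultant acts 0.685 + 0.0275609 = 0.712561 m (along the plate) below the hinge at the top edge, so the moment about the hinge is M = F × 0.712561 = 376.023 × 0.712561 = 267.939 kN·m.
A normal force at the bottom, 1.37 m from the hinge, must supply this moment: P = 267.939/1.37 = 195.576 kN.

P ≈ 196 kN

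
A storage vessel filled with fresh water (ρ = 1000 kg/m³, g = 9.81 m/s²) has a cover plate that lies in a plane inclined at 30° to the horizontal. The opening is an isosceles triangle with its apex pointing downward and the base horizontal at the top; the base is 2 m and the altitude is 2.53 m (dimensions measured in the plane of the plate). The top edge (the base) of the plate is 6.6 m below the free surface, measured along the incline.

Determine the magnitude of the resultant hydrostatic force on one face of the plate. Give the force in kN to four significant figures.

γ = ρg = 1000 × 9.81 = 9810 N/m³ = 9.81 kN/m³.
Let θ = 30° be the plate's angle to the horizontal; measure y along the incline from where the plane meets the free surface. Vertical depth h = y·sinθ with sinθ = 0.500000.
With the apex down, the centroid sits h/3 = 2.53/3 = 0.843333 m below the base (the top edge), so y_c = 6.6 + 0.843333 = 7.44333 m and h_c = 7.44333 × 0.500000 = 3.72166 m.
A = ½ × 2 × 2.53 = 2.53 m².
Resultant F = γ·h_c·A = 9.81 × 3.72166 × 2.53 = 92.369 kN.

F ≈ 92.37 kN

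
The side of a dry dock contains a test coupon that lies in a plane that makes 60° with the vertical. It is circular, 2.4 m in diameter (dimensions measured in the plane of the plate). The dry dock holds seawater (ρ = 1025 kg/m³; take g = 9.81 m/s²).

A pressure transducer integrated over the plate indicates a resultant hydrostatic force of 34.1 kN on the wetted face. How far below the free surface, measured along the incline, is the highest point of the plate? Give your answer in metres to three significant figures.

γ = ρg = 1025 × 9.81 / 1000 = 10.05525 kN/m³.
A = π(1.2)² = 4.52389 m².
From F = γ·h_c·A, the centroid depth is h_c = 34.1/(10.05525 × 4.52389) = 0.749634 m.
The plate makes 60° with the vertical, i.e. θ = 90° − 60° = 30° to the horizontal. Measuring y along the incline from the free-surface line, vertical depth h = y·sinθ with sinθ = 0.500000.
Along the incline, y_c = h_c/sinθ = 0.749634/0.500000 = 1.49927 m.
The centroid is at the centre, 1.2 m below the top of the plate, so the highest point sits at y_top = 1.49927 − 1.2 = 0.29927 m along the incline.

y_top ≈ 0.299 m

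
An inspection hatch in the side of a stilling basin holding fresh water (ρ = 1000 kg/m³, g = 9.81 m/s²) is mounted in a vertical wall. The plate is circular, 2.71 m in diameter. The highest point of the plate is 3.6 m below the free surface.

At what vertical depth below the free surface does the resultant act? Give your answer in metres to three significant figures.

γ = ρg = 1000 × 9.81 = 9810 N/m³ = 9.81 kN/m³.
The centroid is at the centre, 1.355 m below the top of the plate, so the centroid depth is h_c = 3.6 + 1.355 = 4.955 m.
A = π(1.355)² = 5.76804 m².
Resultant F = γ·h_c·A = 9.81 × 4.955 × 5.76804 = 280.376 kN.
I_c = πr⁴/4 = π × 1.355⁴/4 = 2.64757 m⁴.
Centre of pressure: y_p = y_c + I_c/(y_c·A) = 4.955 + 2.64757/(4.955 × 5.76804) = 4.955 + 0.0926351 = 5.04764 m along the plane.

h_p = 5.05 m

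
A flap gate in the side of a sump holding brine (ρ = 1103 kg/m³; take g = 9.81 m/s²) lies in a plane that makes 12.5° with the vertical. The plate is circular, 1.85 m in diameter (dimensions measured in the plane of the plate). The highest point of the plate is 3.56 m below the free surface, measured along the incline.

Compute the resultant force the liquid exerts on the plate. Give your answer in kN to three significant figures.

F ≈ 127 kN

γ = ρg = 1103 × 9.81 / 1000 = 10.82043 kN/m³.
The plate makes 12.5° with the vertical, i.e. θ = 90° − 12.5° = 77.5° to the horizontal. Measuring y along the incline from the free-surface line, vertical depth h = y·sinθ with sinθ = 0.976296.
The centroid is at the centre, 0.925 m below the top of the plate, so y_c = 3.56 + 0.925 = 4.485 m and h_c = 4.485 × 0.976296 = 4.37869 m.
A = π(0.925)² = 2.68803 m².
Resultant F = γ·h_c·A = 10.82043 × 4.37869 × 2.68803 = 127.357 kN.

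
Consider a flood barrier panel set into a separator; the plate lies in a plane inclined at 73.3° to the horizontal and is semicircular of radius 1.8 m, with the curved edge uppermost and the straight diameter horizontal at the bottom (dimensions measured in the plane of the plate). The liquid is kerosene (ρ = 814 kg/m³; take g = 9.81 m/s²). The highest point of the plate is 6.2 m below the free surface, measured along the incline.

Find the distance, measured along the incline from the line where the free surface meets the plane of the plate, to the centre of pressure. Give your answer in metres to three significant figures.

y_p = 7.27 m

γ = ρg = 814 × 9.81 / 1000 = 7.98534 kN/m³.
Let θ = 73.3° be the plate's angle to the horizontal; measure y along the incline from where the plane meets the free surface. Vertical depth h = y·sinθ with sinθ = 0.957822.
The centroid lies 4r/(3π) = 0.763944 m above the diameter, so r − 4r/(3π) = 1.8 − 0.763944 = 1.03606 m below the topmost point, so y_c = 6.2 + 1.03606 = 7.23606 m and h_c = 7.23606 × 0.957822 = 6.93086 m.
A = πr²/2 = π × 1.8²/2 = 5.08938 m².
Resultant F = γ·h_c·A = 7.98534 × 6.93086 × 5.08938 = 281.673 kN.
I_c = (π/8 − 8/(9π))·r⁴ = 0.109757 × 1.8⁴ = 1.15219 m⁴.
Centre of pressure: y_p = y_c + I_c/(y_c·A) = 7.23606 + 1.15219/(7.23606 × 5.08938) = 7.23606 + 0.0312865 = 7.26735 m along the plane.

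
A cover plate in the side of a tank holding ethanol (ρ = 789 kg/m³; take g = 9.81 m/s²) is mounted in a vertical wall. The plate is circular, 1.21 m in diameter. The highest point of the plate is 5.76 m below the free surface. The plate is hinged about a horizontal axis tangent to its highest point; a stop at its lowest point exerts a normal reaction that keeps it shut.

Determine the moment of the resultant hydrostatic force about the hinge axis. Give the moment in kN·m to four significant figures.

γ = ρg = 789 × 9.81 / 1000 = 7.74009 kN/m³.
The centroid is at the centre, 0.605 m below the top of the plate, so the centroid depth is h_c = 5.76 + 0.605 = 6.365 m.
A = π(0.605)² = 1.1499 m².
Resultant F = γ·h_c·A = 7.74009 × 6.365 × 1.1499 = 56.6506 kN.
I_c = πr⁴/4 = π × 0.605⁴/4 = 0.105223 m⁴.
Centre of pressure: y_p = y_c + I_c/(y_c·A) = 6.365 + 0.105223/(6.365 × 1.1499) = 6.365 + 0.0143765 = 6.37938 m along the plane.
The resultant acts 0.605 + 0.0143765 = 0.619376 m (along the plate) below the hinge at the top edge, so the moment about the hinge is M = F × 0.619376 = 56.6506 × 0.619376 = 35.088 kN·m.

M ≈ 35.09 kN·m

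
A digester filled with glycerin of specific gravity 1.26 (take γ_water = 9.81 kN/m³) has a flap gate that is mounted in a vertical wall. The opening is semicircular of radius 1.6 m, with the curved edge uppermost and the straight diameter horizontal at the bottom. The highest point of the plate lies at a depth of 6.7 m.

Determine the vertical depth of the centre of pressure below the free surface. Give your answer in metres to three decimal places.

γ = 1.26 × 9.81 = 12.3606 kN/m³.
The centroid lies 4r/(3π) = 0.679061 m above the diameter, so r − 4r/(3π) = 1.6 − 0.679061 = 0.920939 m below the topmost point, so the centroid depth is h_c = 6.7 + 0.920939 = 7.62094 m.
A = πr²/2 = π × 1.6²/2 = 4.02124 m².
Resultant F = γ·h_c·A = 12.3606 × 7.62094 × 4.02124 = 378.798 kN.
I_c = (π/8 − 8/(9π))·r⁴ = 0.109757 × 1.6⁴ = 0.719303 m⁴.
Centre of pressure: y_p = y_c + I_c/(y_c·A) = 7.62094 + 0.719303/(7.62094 × 4.02124) = 7.62094 + 0.0234716 = 7.64441 m along the plane.

h_p = 7.644 m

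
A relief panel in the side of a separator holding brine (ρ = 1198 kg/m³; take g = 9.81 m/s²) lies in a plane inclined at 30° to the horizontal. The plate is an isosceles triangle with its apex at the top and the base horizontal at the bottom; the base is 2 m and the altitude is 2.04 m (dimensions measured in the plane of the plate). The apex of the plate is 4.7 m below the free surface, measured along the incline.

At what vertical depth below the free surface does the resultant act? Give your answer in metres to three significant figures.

h_p = 3.05 m

γ = ρg = 1198 × 9.81 / 1000 = 11.75238 kN/m³.
Let θ = 30° be the plate's angle to the horizontal; measure y along the incline from where the plane meets the free surface. Vertical depth h = y·sinθ with sinθ = 0.500000.
With the apex up, the centroid sits 2h/3 = 2 × 2.04/3 = 1.36 m below the apex, so y_c = 4.7 + 1.36 = 6.06 m and h_c = 6.06 × 0.500000 = 3.03 m.
A = ½ × 2 × 2.04 = 2.04 m².
Resultant F = γ·h_c·A = 11.75238 × 3.03 × 2.04 = 72.6438 kN.
I_c = b·h³/36 = 2 × 2.04³/36 = 0.471648 m⁴.
Centre of pressure: y_p = y_c + I_c/(y_c·A) = 6.06 + 0.471648/(6.06 × 2.04) = 6.06 + 0.0381518 = 6.09815 m along the plane.
Vertically, h_p = y_p·sinθ = 6.09815 × 0.500000 = 3.04908 m.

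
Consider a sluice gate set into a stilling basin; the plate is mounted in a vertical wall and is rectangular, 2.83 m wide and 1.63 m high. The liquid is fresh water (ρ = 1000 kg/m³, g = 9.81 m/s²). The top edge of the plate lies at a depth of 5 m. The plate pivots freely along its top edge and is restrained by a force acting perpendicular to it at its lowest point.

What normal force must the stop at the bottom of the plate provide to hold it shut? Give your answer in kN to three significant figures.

P ≈ 138 kN

γ = ρg = 1000 × 9.81 = 9810 N/m³ = 9.81 kN/m³.
The centroid lies 1.63/2 = 0.815 m below the top edge, so the centroid depth is h_c = 5 + 0.815 = 5.815 m.
A = 2.83 × 1.63 = 4.6129 m².
Resultant F = γ·h_c·A = 9.81 × 5.815 × 4.6129 = 263.144 kN.
I_c = b·h³/12 = 2.83 × 1.63³/12 = 1.02133 m⁴.
Centre of pressure: y_p = y_c + I_c/(y_c·A) = 5.815 + 1.02133/(5.815 × 4.6129) = 5.815 + 0.0380752 = 5.85308 m along the plane.
The resultant acts 0.815 + 0.0380752 = 0.853075 m (along the plate) below the hinge at the top edge, so the moment about the hinge is M = F × 0.853075 = 263.144 × 0.853075 = 224.482 kN·m.
A normal force at the bottom, 1.63 m from the hinge, must supply this moment: P = 224.482/1.63 = 137.719 kN.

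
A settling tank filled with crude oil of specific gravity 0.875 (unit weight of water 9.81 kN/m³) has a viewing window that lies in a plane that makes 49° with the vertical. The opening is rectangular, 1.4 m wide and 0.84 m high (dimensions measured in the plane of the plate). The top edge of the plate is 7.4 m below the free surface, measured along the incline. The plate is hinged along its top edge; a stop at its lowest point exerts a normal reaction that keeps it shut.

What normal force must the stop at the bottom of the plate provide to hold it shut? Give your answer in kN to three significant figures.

γ = 0.875 × 9.81 = 8.58375 kN/m³.
The plate makes 49° with the vertical, i.e. θ = 90° − 49° = 41° to the horizontal. Measuring y along the incline from the free-surface line, vertical depth h = y·sinθ with sinθ = 0.656059.
The centroid lies 0.84/2 = 0.42 m below the top edge, so y_c = 7.4 + 0.42 = 7.82 m and h_c = 7.82 × 0.656059 = 5.13038 m.
A = 1.4 × 0.84 = 1.176 m².
Resultant F = γ·h_c·A = 8.58375 × 5.13038 × 1.176 = 51.7886 kN.
I_c = b·h³/12 = 1.4 × 0.84³/12 = 0.0691488 m⁴.
Centre of pressure: y_p = y_c + I_c/(y_c·A) = 7.82 + 0.0691488/(7.82 × 1.176) = 7.82 + 0.00751918 = 7.82752 m along the plane.
The resultant acts 0.42 + 0.00751918 = 0.427519 m (along the plate) below the hinge at the top edge, so the moment about the hinge is M = F × 0.427519 = 51.7886 × 0.427519 = 22.1406 kN·m.
A normal force at the bottom, 0.84 m from the hinge, must supply this moment: P = 22.1406/0.84 = 26.3579 kN.

P ≈ 26.4 kN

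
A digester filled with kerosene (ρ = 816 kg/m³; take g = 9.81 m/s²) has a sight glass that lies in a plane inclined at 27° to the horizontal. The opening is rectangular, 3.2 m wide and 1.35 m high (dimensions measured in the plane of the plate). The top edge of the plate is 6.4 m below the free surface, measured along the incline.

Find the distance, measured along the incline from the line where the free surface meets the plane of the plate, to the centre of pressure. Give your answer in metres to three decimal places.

y_p = 7.096 m

γ = ρg = 816 × 9.81 / 1000 = 8.00496 kN/m³.
Let θ = 27° be the plate's angle to the horizontal; measure y along the incline from where the plane meets the free surface. Vertical depth h = y·sinθ with sinθ = 0.453990.
The centroid lies 1.35/2 = 0.675 m below the top edge, so y_c = 6.4 + 0.675 = 7.075 m and h_c = 7.075 × 0.453990 = 3.21198 m.
A = 3.2 × 1.35 = 4.32 m².
Resultant F = γ·h_c·A = 8.00496 × 3.21198 × 4.32 = 111.075 kN.
I_c = b·h³/12 = 3.2 × 1.35³/12 = 0.6561 m⁴.
Centre of pressure: y_p = y_c + I_c/(y_c·A) = 7.075 + 0.6561/(7.075 × 4.32) = 7.075 + 0.0214664 = 7.09647 m along the plane.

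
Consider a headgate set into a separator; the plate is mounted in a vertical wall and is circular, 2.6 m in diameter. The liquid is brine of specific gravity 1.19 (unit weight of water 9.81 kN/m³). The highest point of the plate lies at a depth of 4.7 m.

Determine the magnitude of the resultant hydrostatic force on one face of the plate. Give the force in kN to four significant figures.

γ = 1.19 × 9.81 = 11.6739 kN/m³.
The centroid is at the centre, 1.3 m below the top of the plate, so the centroid depth is h_c = 4.7 + 1.3 = 6 m.
A = π(1.3)² = 5.30929 m².
Resultant F = γ·h_c·A = 11.6739 × 6 × 5.30929 = 371.881 kN.

F ≈ 371.9 kN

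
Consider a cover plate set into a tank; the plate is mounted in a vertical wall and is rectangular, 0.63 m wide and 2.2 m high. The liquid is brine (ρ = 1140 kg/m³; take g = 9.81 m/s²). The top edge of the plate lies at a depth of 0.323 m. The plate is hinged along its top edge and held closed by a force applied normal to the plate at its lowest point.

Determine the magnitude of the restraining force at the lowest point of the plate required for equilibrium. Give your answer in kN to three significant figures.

P ≈ 13.9 kN

γ = ρg = 1140 × 9.81 / 1000 = 11.1834 kN/m³.
The centroid lies 2.2/2 = 1.1 m below the top edge, so the centroid depth is h_c = 0.323 + 1.1 = 1.423 m.
A = 0.63 × 2.2 = 1.386 m².
Resultant F = γ·h_c·A = 11.1834 × 1.423 × 1.386 = 22.0568 kN.
I_c = b·h³/12 = 0.63 × 2.2³/12 = 0.55902 m⁴.
Centre of pressure: y_p = y_c + I_c/(y_c·A) = 1.423 + 0.55902/(1.423 × 1.386) = 1.423 + 0.283439 = 1.70644 m along the plane.
The resultant acts 1.1 + 0.283439 = 1.38344 m (along the plate) below the hinge at the top edge, so the moment about the hinge is M = F × 1.38344 = 22.0568 × 1.38344 = 30.5143 kN·m.
A normal force at the bottom, 2.2 m from the hinge, must supply this moment: P = 30.5143/2.2 = 13.8701 kN.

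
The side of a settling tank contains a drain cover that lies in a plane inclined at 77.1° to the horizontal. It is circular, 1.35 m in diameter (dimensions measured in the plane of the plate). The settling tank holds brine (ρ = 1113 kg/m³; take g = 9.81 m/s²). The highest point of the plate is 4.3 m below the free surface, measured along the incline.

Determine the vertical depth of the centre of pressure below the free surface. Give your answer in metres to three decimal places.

h_p = 4.872 m

γ = ρg = 1113 × 9.81 / 1000 = 10.91853 kN/m³.
Let θ = 77.1° be the plate's angle to the horizontal; measure y along the incline from where the plane meets the free surface. Vertical depth h = y·sinθ with sinθ = 0.974761.
The centroid is at the centre, 0.675 m below the top of the plate, so y_c = 4.3 + 0.675 = 4.975 m and h_c = 4.975 × 0.974761 = 4.84944 m.
A = π(0.675)² = 1.43139 m².
Resultant F = γ·h_c·A = 10.91853 × 4.84944 × 1.43139 = 75.7903 kN.
I_c = πr⁴/4 = π × 0.675⁴/4 = 0.163044 m⁴.
Centre of pressure: y_p = y_c + I_c/(y_c·A) = 4.975 + 0.163044/(4.975 × 1.43139) = 4.975 + 0.0228957 = 4.9979 m along the plane.
Vertically, h_p = y_p·sinθ = 4.9979 × 0.974761 = 4.87176 m.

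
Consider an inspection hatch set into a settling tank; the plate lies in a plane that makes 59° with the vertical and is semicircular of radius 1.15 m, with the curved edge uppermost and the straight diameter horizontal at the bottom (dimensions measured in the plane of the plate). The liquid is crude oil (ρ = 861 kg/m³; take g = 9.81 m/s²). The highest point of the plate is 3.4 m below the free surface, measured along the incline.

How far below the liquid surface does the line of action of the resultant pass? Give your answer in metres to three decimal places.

h_p = 2.104 m

γ = ρg = 861 × 9.81 / 1000 = 8.44641 kN/m³.
The plate makes 59° with the vertical, i.e. θ = 90° − 59° = 31° to the horizontal. Measuring y along the incline from the free-surface line, vertical depth h = y·sinθ with sinθ = 0.515038.
The centroid lies 4r/(3π) = 0.488075 m above the diameter, so r − 4r/(3π) = 1.15 − 0.488075 = 0.661925 m below the topmost point, so y_c = 3.4 + 0.661925 = 4.06192 m and h_c = 4.06192 × 0.515038 = 2.09204 m.
A = πr²/2 = π × 1.15²/2 = 2.07738 m².
Resultant F = γ·h_c·A = 8.44641 × 2.09204 × 2.07738 = 36.7078 kN.
I_c = (π/8 − 8/(9π))·r⁴ = 0.109757 × 1.15⁴ = 0.191966 m⁴.
Centre of pressure: y_p = y_c + I_c/(y_c·A) = 4.06192 + 0.191966/(4.06192 × 2.07738) = 4.06192 + 0.0227498 = 4.08467 m along the plane.
Vertically, h_p = y_p·sinθ = 4.08467 × 0.515038 = 2.10376 m.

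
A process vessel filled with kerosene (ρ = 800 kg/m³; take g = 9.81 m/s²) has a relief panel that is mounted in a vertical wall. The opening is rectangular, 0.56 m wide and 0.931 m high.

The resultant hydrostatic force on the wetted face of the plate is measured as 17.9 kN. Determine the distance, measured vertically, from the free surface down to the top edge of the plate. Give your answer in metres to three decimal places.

γ = ρg = 800 × 9.81 / 1000 = 7.848 kN/m³.
A = 0.56 × 0.931 = 0.52136 m².
From F = γ·h_c·A, the centroid depth is h_c = 17.9/(7.848 × 0.52136) = 4.37478 m.
The centroid lies 0.931/2 = 0.4655 m below the top edge, so the top edge sits at h_top = 4.37478 − 0.4655 = 3.90928 m below the surface.

d_top ≈ 3.909 m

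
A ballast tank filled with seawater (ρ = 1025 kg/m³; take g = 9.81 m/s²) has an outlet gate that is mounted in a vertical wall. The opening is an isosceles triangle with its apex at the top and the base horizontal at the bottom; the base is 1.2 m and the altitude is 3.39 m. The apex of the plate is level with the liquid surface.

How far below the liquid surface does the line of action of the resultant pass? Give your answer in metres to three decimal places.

h_p = 2.543 m

γ = ρg = 1025 × 9.81 / 1000 = 10.05525 kN/m³.
With the apex up, the centroid sits 2h/3 = 2 × 3.39/3 = 2.26 m below the apex, so the centroid depth is h_c = 2.26 m.
A = ½ × 1.2 × 3.39 = 2.034 m².
Resultant F = γ·h_c·A = 10.05525 × 2.26 × 2.034 = 46.2224 kN.
I_c = b·h³/36 = 1.2 × 3.39³/36 = 1.29861 m⁴.
Centre of pressure: y_p = y_c + I_c/(y_c·A) = 2.26 + 1.29861/(2.26 × 2.034) = 2.26 + 0.282501 = 2.5425 m along the plane.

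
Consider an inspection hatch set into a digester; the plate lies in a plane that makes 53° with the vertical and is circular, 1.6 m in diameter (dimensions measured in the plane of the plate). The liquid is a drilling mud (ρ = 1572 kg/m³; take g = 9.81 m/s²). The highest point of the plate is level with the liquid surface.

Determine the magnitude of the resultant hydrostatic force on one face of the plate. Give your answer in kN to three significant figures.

F ≈ 14.9 kN

γ = ρg = 1572 × 9.81 / 1000 = 15.42132 kN/m³.
The plate makes 53° with the vertical, i.e. θ = 90° − 53° = 37° to the horizontal. Measuring y along the incline from the free-surface line, vertical depth h = y·sinθ with sinθ = 0.601815.
The centroid is at the centre, 0.8 m below the top of the plate, so y_c = 0.8 m and h_c = 0.8 × 0.601815 = 0.481452 m.
A = π(0.8)² = 2.01062 m².
Resultant F = γ·h_c·A = 15.42132 × 0.481452 × 2.01062 = 14.9281 kN.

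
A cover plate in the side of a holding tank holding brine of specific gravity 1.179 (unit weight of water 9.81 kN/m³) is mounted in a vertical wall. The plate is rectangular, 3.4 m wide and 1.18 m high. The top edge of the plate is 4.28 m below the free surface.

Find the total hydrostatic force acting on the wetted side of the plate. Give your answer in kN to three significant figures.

F ≈ 226 kN

γ = 1.179 × 9.81 = 11.56599 kN/m³.
The centroid lies 1.18/2 = 0.59 m below the top edge, so the centroid depth is h_c = 4.28 + 0.59 = 4.87 m.
A = 3.4 × 1.18 = 4.012 m².
Resultant F = γ·h_c·A = 11.56599 × 4.87 × 4.012 = 225.981 kN.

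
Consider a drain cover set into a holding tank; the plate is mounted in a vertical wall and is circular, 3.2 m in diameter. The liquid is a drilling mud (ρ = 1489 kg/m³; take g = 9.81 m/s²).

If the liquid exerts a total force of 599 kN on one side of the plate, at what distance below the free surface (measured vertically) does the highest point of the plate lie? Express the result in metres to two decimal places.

γ = ρg = 1489 × 9.81 / 1000 = 14.60709 kN/m³.
A = π(1.6)² = 8.04248 m².
From F = γ·h_c·A, the centroid depth is h_c = 599/(14.60709 × 8.04248) = 5.09886 m.
The centroid is at the centre, 1.6 m below the top of the plate, so the highest point sits at h_top = 5.09886 − 1.6 = 3.49886 m below the surface.

d_top ≈ 3.50 m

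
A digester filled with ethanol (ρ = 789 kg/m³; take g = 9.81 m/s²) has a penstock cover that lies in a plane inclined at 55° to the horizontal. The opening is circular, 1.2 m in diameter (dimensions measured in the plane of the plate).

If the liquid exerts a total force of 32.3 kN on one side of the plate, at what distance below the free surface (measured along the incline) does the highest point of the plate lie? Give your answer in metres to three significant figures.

y_top ≈ 3.90 m

γ = ρg = 789 × 9.81 / 1000 = 7.74009 kN/m³.
A = π(0.6)² = 1.13097 m².
From F = γ·h_c·A, the centroid depth is h_c = 32.3/(7.74009 × 1.13097) = 3.68982 m.
Let θ = 55° be the plate's angle to the horizontal; measure y along the incline from where the plane meets the free surface. Vertical depth h = y·sinθ with sinθ = 0.819152.
Along the incline, y_c = h_c/sinθ = 3.68982/0.819152 = 4.50444 m.
The centroid is at the centre, 0.6 m below the top of the plate, so the highest point sits at y_top = 4.50444 − 0.6 = 3.90444 m along the incline.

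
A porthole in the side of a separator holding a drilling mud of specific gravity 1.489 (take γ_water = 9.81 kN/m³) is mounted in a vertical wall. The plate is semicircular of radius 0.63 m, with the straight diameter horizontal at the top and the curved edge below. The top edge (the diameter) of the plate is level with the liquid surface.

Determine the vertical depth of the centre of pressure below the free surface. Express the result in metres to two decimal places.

γ = 1.489 × 9.81 = 14.60709 kN/m³.
The centroid of a semicircle lies 4r/(3π) = 0.26738 m from the diameter, here below the top edge, so the centroid depth is h_c = 0.26738 m.
A = πr²/2 = π × 0.63²/2 = 0.623449 m².
Resultant F = γ·h_c·A = 14.60709 × 0.26738 × 0.623449 = 2.43497 kN.
I_c = (π/8 − 8/(9π))·r⁴ = 0.109757 × 0.63⁴ = 0.01729 m⁴.
Centre of pressure: y_p = y_c + I_c/(y_c·A) = 0.26738 + 0.01729/(0.26738 × 0.623449) = 0.26738 + 0.103721 = 0.371101 m along the plane.

h_p = 0.37 m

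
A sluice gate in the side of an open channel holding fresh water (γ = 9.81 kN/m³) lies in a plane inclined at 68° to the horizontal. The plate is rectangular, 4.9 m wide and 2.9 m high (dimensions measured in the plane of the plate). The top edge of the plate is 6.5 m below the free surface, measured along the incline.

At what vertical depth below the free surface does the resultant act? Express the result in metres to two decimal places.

γ = 9.81 kN/m³.
Let θ = 68° be the plate's angle to the horizontal; measure y along the incline from where the plane meets the free surface. Vertical depth h = y·sinθ with sinθ = 0.927184.
The centroid lies 2.9/2 = 1.45 m below the top edge, so y_c = 6.5 + 1.45 = 7.95 m and h_c = 7.95 × 0.927184 = 7.37111 m.
A = 4.9 × 2.9 = 14.21 m².
Resultant F = γ·h_c·A = 9.81 × 7.37111 × 14.21 = 1027.53 kN.
I_c = b·h³/12 = 4.9 × 2.9³/12 = 9.95884 m⁴.
Centre of pressure: y_p = y_c + I_c/(y_c·A) = 7.95 + 9.95884/(7.95 × 14.21) = 7.95 + 0.0881551 = 8.03816 m along the plane.
Vertically, h_p = y_p·sinθ = 8.03816 × 0.927184 = 7.45285 m.

h_p = 7.45 m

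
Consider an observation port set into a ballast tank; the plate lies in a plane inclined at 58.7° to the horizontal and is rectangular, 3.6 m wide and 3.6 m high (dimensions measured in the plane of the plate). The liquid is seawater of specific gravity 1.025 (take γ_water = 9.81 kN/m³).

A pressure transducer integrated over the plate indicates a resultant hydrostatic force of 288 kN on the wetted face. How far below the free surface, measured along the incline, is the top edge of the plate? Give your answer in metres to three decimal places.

γ = 1.025 × 9.81 = 10.05525 kN/m³.
A = 3.6 × 3.6 = 12.96 m².
From F = γ·h_c·A, the centroid depth is h_c = 288/(10.05525 × 12.96) = 2.21001 m.
Let θ = 58.7° be the plate's angle to the horizontal; measure y along the incline from where the plane meets the free surface. Vertical depth h = y·sinθ with sinθ = 0.854459.
Along the incline, y_c = h_c/sinθ = 2.21001/0.854459 = 2.58644 m.
The centroid lies 3.6/2 = 1.8 m below the top edge, so the top edge sits at y_top = 2.58644 − 1.8 = 0.78644 m along the incline.

y_top ≈ 0.786 m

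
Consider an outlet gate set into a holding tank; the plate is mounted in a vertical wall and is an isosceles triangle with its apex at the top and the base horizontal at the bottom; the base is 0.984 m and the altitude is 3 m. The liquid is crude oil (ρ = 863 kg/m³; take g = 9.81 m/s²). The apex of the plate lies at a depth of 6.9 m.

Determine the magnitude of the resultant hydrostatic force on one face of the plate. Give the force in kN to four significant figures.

γ = ρg = 863 × 9.81 / 1000 = 8.46603 kN/m³.
With the apex up, the centroid sits 2h/3 = 2 × 3/3 = 2 m below the apex, so the centroid depth is h_c = 6.9 + 2 = 8.9 m.
A = ½ × 0.984 × 3 = 1.476 m².
Resultant F = γ·h_c·A = 8.46603 × 8.9 × 1.476 = 111.213 kN.

F ≈ 111.2 kN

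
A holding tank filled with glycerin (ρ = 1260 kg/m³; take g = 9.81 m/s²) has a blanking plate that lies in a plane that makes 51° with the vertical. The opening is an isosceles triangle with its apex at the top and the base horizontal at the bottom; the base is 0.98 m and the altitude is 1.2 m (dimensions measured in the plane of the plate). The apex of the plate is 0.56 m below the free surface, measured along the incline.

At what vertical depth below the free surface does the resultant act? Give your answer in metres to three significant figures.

γ = ρg = 1260 × 9.81 / 1000 = 12.3606 kN/m³.
The plate makes 51° with the vertical, i.e. θ = 90° − 51° = 39° to the horizontal. Measuring y along the incline from the free-surface line, vertical depth h = y·sinθ with sinθ = 0.629320.
With the apex up, the centroid sits 2h/3 = 2 × 1.2/3 = 0.8 m below the apex, so y_c = 0.56 + 0.8 = 1.36 m and h_c = 1.36 × 0.629320 = 0.855875 m.
A = ½ × 0.98 × 1.2 = 0.588 m².
Resultant F = γ·h_c·A = 12.3606 × 0.855875 × 0.588 = 6.22053 kN.
I_c = b·h³/36 = 0.98 × 1.2³/36 = 0.04704 m⁴.
Centre of pressure: y_p = y_c + I_c/(y_c·A) = 1.36 + 0.04704/(1.36 × 0.588) = 1.36 + 0.0588235 = 1.41882 m along the plane.
Vertically, h_p = y_p·sinθ = 1.41882 × 0.629320 = 0.892892 m.

h_p = 0.893 m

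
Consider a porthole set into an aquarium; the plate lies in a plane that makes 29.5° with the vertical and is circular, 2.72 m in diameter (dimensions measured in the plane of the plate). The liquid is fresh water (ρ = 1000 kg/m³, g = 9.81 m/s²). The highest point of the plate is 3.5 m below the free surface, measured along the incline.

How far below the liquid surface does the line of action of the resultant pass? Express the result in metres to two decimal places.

h_p = 4.31 m

γ = ρg = 1000 × 9.81 = 9810 N/m³ = 9.81 kN/m³.
The plate makes 29.5° with the vertical, i.e. θ = 90° − 29.5° = 60.5° to the horizontal. Measuring y along the incline from the free-surface line, vertical depth h = y·sinθ with sinθ = 0.870356.
The centroid is at the centre, 1.36 m below the top of the plate, so y_c = 3.5 + 1.36 = 4.86 m and h_c = 4.86 × 0.870356 = 4.22993 m.
A = π(1.36)² = 5.81069 m².
Resultant F = γ·h_c·A = 9.81 × 4.22993 × 5.81069 = 241.118 kN.
I_c = πr⁴/4 = π × 1.36⁴/4 = 2.68686 m⁴.
Centre of pressure: y_p = y_c + I_c/(y_c·A) = 4.86 + 2.68686/(4.86 × 5.81069) = 4.86 + 0.0951439 = 4.95514 m along the plane.
Vertically, h_p = y_p·sinθ = 4.95514 × 0.870356 = 4.31274 m.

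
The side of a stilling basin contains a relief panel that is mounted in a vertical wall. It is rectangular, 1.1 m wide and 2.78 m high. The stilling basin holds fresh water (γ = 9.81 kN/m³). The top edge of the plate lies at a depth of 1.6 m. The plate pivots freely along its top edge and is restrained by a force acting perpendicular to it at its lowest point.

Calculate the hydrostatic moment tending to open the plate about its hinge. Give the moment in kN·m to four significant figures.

M ≈ 144.0 kN·m

γ = 9.81 kN/m³.
The centroid lies 2.78/2 = 1.39 m below the top edge, so the centroid depth is h_c = 1.6 + 1.39 = 2.99 m.
A = 1.1 × 2.78 = 3.058 m².
Resultant F = γ·h_c·A = 9.81 × 2.99 × 3.058 = 89.697 kN.
I_c = b·h³/12 = 1.1 × 2.78³/12 = 1.96945 m⁴.
Centre of pressure: y_p = y_c + I_c/(y_c·A) = 2.99 + 1.96945/(2.99 × 3.058) = 2.99 + 0.215395 = 3.2054 m along the plane.
The resultant acts 1.39 + 0.215395 = 1.60539 m (along the plate) below the hinge at the top edge, so the moment about the hinge is M = F × 1.60539 = 89.697 × 1.60539 = 143.999 kN·m.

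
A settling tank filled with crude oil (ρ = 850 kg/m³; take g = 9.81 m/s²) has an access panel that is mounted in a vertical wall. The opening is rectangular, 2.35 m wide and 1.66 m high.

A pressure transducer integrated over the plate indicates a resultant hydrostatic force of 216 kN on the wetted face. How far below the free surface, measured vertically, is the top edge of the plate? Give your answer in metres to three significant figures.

d_top ≈ 5.81 m

γ = ρg = 850 × 9.81 / 1000 = 8.3385 kN/m³.
A = 2.35 × 1.66 = 3.901 m².
From F = γ·h_c·A, the centroid depth is h_c = 216/(8.3385 × 3.901) = 6.64033 m.
The centroid lies 1.66/2 = 0.83 m below the top edge, so the top edge sits at h_top = 6.64033 − 0.83 = 5.81033 m below the surface.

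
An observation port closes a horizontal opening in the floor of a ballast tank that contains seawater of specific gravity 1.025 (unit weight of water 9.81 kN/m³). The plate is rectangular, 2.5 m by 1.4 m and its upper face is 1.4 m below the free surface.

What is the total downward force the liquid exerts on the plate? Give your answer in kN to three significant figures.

F ≈ 49.3 kN

γ = 1.025 × 9.81 = 10.05525 kN/m³.
The plate is horizontal, so pressure is uniform at p = γ·h = 10.05525 × 1.4 = 14.0773 kN/m².
A = 2.5 × 1.4 = 3.5 m².
F = p·A = 14.0773 × 3.5 = 49.2706 kN.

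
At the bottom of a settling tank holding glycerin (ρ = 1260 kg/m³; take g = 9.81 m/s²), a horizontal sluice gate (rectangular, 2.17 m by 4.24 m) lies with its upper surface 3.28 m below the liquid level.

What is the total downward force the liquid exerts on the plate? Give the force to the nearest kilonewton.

F ≈ 373 kN

γ = ρg = 1260 × 9.81 / 1000 = 12.3606 kN/m³.
The plate is horizontal, so pressure is uniform at p = γ·h = 12.3606 × 3.28 = 40.5428 kN/m².
A = 2.17 × 4.24 = 9.2008 m².
F = p·A = 40.5428 × 9.2008 = 373.026 kN.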